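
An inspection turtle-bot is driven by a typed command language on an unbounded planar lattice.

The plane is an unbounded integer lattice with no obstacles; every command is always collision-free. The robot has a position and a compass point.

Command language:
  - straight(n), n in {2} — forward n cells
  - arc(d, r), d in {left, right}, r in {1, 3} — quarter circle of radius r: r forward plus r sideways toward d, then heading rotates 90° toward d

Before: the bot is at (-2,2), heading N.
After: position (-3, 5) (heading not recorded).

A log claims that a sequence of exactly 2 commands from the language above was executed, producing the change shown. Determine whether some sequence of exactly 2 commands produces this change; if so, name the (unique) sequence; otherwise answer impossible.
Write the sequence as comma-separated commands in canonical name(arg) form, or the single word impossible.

straight(2), arc(left, 1)

key: order matters: swapping straight(2) and arc(left, 1) lands elsewhere
start: at (-2,2), heading N
step 1 (straight(2)): at (-2,4), heading N
step 2 (arc(left, 1)): at (-3,5), heading W
no rival 2-sequence matches.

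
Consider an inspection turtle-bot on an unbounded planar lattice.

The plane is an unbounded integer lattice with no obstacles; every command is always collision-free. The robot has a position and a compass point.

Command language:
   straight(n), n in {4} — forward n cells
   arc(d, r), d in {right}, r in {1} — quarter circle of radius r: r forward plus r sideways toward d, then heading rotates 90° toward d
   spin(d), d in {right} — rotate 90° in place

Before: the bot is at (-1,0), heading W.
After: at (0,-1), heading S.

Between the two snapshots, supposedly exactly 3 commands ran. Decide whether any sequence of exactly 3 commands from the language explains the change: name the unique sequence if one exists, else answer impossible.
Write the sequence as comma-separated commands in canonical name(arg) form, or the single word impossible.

key: order matters: swapping spin(right) and arc(right, 1) lands elsewhere
t0: at (-1,0), heading W
t=1 spin(right) ⇒ at (-1,0), heading N
t=2 spin(right) ⇒ at (-1,0), heading E
t=3 arc(right, 1) ⇒ at (0,-1), heading S
all 27 alternatives checked — unique.

spin(right), spin(right), arc(right, 1)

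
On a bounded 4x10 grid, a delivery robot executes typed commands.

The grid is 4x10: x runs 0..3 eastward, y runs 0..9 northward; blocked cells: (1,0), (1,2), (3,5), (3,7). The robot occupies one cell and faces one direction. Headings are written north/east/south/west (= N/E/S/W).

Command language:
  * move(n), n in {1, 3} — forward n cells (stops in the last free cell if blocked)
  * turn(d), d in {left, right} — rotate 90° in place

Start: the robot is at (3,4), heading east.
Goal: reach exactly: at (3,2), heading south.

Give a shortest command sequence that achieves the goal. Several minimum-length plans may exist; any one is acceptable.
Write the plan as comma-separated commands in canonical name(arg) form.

begin: at (3,4), heading east
step 1 (turn(right)): at (3,4), heading south
step 2 (move(1)): at (3,3), heading south
step 3 (move(1)): at (3,2), heading south
shorter routes all fall short; 3 is best.

turn(right), move(1), move(1)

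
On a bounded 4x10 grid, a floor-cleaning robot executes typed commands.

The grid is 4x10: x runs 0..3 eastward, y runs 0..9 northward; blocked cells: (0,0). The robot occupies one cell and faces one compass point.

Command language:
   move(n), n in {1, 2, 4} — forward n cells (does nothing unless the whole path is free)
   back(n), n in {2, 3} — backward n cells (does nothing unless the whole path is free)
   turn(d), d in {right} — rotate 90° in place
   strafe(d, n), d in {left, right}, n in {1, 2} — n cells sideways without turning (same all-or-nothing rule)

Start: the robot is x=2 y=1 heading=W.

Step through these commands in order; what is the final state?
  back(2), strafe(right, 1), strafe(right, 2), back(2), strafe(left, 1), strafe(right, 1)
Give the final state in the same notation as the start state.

x=2 y=4 heading=W

begin: x=2 y=1 heading=W
t=1 back(2) ⇒ x=2 y=1 heading=W
t=2 strafe(right, 1) ⇒ x=2 y=2 heading=W
t=3 strafe(right, 2) ⇒ x=2 y=4 heading=W
t=4 back(2) ⇒ x=2 y=4 heading=W
t=5 strafe(left, 1) ⇒ x=2 y=3 heading=W
t=6 strafe(right, 1) ⇒ x=2 y=4 heading=W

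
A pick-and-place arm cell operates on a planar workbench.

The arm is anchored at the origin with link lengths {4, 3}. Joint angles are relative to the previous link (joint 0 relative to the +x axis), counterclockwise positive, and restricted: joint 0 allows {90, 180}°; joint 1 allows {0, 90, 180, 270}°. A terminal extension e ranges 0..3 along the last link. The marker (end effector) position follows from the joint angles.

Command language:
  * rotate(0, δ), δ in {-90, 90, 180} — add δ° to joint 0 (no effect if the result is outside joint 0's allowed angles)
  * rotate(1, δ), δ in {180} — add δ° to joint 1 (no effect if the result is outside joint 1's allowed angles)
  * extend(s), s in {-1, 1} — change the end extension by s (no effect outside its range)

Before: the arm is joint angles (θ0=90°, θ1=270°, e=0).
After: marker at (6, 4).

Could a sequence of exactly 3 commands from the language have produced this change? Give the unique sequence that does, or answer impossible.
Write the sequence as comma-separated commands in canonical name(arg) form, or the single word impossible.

from: joint angles (θ0=90°, θ1=270°, e=0)
t=1 extend(1) ⇒ joint angles (θ0=90°, θ1=270°, e=1)
t=2 extend(1) ⇒ joint angles (θ0=90°, θ1=270°, e=2)
t=3 extend(1) ⇒ joint angles (θ0=90°, θ1=270°, e=3)
no rival 3-sequence matches.

extend(1), extend(1), extend(1)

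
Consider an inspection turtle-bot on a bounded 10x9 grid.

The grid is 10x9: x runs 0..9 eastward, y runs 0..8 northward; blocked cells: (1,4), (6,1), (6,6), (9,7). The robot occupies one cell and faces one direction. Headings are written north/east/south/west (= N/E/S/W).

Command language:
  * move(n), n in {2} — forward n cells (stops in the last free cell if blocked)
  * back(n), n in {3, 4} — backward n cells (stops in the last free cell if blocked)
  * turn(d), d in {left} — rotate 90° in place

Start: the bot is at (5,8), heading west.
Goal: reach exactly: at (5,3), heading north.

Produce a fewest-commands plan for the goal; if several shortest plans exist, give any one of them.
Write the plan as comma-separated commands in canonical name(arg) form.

turn(left), move(2), turn(left), turn(left), back(3)

start: at (5,8), heading west
step 1 (turn(left)): at (5,8), heading south
step 2 (move(2)): at (5,6), heading south
step 3 (turn(left)): at (5,6), heading east
step 4 (turn(left)): at (5,6), heading north
step 5 (back(3)): at (5,3), heading north
shorter routes all fall short; 5 is best.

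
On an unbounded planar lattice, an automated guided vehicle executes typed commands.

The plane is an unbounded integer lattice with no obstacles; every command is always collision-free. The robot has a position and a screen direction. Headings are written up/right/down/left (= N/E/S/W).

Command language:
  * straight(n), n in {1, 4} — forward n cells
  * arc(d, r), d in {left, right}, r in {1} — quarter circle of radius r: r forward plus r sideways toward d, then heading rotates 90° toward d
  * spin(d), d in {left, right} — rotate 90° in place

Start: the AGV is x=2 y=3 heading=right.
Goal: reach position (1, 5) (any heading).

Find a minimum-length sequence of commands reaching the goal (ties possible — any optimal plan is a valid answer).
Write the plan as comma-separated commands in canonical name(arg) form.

t0: x=2 y=3 heading=right
step 1 (arc(left, 1)): x=3 y=4 heading=up
step 2 (arc(left, 1)): x=2 y=5 heading=left
step 3 (straight(1)): x=1 y=5 heading=left
shorter routes all fall short; 3 is best.

arc(left, 1), arc(left, 1), straight(1)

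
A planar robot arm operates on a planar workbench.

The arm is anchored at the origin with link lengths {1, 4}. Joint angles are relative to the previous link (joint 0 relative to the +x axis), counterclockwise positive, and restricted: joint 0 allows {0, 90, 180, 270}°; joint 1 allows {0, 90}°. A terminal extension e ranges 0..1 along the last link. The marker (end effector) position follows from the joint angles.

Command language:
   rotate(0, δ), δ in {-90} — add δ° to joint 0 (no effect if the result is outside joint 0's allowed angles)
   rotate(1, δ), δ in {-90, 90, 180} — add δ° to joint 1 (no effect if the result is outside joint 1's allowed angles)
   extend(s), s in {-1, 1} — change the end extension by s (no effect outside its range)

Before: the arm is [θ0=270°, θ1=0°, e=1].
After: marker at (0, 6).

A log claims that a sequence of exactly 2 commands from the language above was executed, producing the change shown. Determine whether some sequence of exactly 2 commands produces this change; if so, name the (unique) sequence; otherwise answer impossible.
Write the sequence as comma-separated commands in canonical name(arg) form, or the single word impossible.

rotate(0, -90), rotate(0, -90)

from: [θ0=270°, θ1=0°, e=1]
[1] after rotate(0, -90): [θ0=180°, θ1=0°, e=1]
[2] after rotate(0, -90): [θ0=90°, θ1=0°, e=1]
no rival 2-sequence matches.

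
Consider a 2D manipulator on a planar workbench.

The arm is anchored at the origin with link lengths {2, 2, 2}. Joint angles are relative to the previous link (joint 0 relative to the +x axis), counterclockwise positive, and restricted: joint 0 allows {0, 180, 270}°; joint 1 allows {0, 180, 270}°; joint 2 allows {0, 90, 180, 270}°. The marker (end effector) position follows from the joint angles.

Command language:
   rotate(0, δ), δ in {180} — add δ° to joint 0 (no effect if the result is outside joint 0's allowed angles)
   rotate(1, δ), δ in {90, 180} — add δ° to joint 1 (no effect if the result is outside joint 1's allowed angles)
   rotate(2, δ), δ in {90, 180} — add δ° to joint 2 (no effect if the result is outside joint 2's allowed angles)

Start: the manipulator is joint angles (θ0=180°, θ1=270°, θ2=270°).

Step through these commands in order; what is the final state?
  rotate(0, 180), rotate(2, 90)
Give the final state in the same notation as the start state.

joint angles (θ0=0°, θ1=270°, θ2=0°)

initial: joint angles (θ0=180°, θ1=270°, θ2=270°)
t=1 rotate(0, 180) ⇒ joint angles (θ0=0°, θ1=270°, θ2=270°)
t=2 rotate(2, 90) ⇒ joint angles (θ0=0°, θ1=270°, θ2=0°)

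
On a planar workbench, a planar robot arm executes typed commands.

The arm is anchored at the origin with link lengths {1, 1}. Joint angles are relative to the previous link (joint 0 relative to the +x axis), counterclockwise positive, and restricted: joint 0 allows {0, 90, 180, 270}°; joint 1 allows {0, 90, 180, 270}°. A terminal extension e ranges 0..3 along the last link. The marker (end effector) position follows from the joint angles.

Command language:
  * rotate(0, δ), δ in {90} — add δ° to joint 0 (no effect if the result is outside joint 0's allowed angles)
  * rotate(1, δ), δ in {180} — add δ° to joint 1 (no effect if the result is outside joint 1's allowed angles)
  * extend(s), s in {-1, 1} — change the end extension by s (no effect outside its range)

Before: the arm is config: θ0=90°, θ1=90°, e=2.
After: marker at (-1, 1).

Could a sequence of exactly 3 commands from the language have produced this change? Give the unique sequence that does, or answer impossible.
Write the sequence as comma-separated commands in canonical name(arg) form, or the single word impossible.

initial: config: θ0=90°, θ1=90°, e=2
[1] after extend(-1): config: θ0=90°, θ1=90°, e=1
[2] after extend(-1): config: θ0=90°, θ1=90°, e=0
[3] after extend(-1): config: θ0=90°, θ1=90°, e=0
all 64 alternatives checked — unique.

extend(-1), extend(-1), extend(-1)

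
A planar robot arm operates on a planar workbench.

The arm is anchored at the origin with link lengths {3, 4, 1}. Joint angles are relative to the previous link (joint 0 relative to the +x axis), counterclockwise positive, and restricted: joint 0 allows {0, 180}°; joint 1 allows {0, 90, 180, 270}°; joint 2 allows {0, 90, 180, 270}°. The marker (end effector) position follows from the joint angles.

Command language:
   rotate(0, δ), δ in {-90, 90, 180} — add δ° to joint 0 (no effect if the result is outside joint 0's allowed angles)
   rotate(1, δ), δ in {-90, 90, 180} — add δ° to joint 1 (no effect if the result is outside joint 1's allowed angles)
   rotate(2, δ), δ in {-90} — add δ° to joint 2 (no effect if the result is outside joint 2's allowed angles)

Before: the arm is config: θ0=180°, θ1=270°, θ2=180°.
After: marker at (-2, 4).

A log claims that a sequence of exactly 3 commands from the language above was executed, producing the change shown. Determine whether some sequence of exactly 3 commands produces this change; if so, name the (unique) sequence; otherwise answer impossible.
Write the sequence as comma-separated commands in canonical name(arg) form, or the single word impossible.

rotate(2, -90), rotate(2, -90), rotate(2, -90)

begin: config: θ0=180°, θ1=270°, θ2=180°
t=1 rotate(2, -90) ⇒ config: θ0=180°, θ1=270°, θ2=90°
t=2 rotate(2, -90) ⇒ config: θ0=180°, θ1=270°, θ2=0°
t=3 rotate(2, -90) ⇒ config: θ0=180°, θ1=270°, θ2=270°
no rival 3-sequence matches.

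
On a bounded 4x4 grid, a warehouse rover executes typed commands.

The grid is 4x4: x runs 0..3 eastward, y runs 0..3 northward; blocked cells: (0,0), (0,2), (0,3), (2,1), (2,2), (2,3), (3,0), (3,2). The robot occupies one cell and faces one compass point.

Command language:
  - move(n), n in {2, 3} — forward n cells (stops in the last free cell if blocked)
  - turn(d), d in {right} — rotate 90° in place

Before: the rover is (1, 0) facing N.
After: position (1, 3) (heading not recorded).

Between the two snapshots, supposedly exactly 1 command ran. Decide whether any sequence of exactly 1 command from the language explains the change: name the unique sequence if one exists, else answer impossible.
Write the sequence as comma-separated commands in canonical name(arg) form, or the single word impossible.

move(3)

t0: (1, 0) facing N
1. move(3) → (1, 3) facing N
no rival 1-sequence matches.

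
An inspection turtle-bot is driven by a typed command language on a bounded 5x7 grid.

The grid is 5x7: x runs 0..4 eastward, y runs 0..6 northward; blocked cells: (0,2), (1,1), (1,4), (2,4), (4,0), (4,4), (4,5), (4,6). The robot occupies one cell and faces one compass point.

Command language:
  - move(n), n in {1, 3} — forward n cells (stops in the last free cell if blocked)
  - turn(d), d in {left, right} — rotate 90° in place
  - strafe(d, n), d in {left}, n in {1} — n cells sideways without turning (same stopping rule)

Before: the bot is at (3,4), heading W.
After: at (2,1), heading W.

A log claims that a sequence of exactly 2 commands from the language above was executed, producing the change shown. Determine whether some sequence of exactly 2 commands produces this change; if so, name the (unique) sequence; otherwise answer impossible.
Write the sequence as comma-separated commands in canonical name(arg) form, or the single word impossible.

impossible

every 2-command combo misses the target.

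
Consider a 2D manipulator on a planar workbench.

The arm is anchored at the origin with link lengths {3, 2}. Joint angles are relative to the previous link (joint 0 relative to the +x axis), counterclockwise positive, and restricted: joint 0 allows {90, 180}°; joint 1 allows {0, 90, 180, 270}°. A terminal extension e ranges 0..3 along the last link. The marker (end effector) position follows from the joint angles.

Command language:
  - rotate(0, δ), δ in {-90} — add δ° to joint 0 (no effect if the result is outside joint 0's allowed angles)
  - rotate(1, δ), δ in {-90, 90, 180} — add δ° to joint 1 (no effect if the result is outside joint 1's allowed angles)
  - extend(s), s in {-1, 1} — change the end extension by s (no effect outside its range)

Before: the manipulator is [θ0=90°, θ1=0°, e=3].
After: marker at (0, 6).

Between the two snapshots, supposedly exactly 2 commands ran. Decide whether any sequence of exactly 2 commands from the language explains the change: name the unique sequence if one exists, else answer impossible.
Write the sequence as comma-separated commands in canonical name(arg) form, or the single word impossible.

extend(-1), extend(-1)

t0: [θ0=90°, θ1=0°, e=3]
step 1 (extend(-1)): [θ0=90°, θ1=0°, e=2]
step 2 (extend(-1)): [θ0=90°, θ1=0°, e=1]
no other 2-command option fits: unique.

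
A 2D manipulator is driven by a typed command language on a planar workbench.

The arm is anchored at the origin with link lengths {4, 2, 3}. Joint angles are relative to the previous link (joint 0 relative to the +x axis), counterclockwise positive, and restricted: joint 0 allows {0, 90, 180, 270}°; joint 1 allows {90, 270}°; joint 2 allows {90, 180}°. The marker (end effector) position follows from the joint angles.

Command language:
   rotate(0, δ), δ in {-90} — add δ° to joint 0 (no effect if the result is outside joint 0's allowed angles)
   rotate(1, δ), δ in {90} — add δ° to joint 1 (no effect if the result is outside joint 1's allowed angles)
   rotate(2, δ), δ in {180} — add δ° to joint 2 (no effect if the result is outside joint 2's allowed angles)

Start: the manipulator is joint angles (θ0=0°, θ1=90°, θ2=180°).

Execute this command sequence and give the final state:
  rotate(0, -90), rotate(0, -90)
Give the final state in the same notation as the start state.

from: joint angles (θ0=0°, θ1=90°, θ2=180°)
step 1 (rotate(0, -90)): joint angles (θ0=270°, θ1=90°, θ2=180°)
step 2 (rotate(0, -90)): joint angles (θ0=180°, θ1=90°, θ2=180°)

joint angles (θ0=180°, θ1=90°, θ2=180°)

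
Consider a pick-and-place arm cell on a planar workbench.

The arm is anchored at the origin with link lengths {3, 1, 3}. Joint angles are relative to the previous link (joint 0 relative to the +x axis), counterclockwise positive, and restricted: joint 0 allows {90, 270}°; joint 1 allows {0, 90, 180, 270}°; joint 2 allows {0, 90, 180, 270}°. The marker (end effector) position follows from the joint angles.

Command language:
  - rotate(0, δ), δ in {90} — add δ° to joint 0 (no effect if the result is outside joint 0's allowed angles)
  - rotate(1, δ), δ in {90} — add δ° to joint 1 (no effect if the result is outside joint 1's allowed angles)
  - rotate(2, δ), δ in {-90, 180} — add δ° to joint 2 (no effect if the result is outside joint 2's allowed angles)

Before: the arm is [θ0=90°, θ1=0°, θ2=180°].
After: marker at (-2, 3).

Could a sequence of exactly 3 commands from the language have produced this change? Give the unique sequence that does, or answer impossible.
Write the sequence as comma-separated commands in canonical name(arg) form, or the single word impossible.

rotate(1, 90), rotate(1, 90), rotate(1, 90)

begin: [θ0=90°, θ1=0°, θ2=180°]
1. rotate(1, 90) → [θ0=90°, θ1=90°, θ2=180°]
2. rotate(1, 90) → [θ0=90°, θ1=180°, θ2=180°]
3. rotate(1, 90) → [θ0=90°, θ1=270°, θ2=180°]
no other 3-command option fits: unique.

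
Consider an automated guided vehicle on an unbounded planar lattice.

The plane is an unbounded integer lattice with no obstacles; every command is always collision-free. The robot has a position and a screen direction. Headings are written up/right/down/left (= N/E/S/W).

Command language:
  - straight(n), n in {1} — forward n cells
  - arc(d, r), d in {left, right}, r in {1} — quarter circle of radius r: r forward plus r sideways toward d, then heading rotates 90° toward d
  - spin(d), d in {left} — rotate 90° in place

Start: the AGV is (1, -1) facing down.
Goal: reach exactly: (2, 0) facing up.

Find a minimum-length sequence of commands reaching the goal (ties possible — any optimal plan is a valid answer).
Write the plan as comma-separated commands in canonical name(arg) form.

start: (1, -1) facing down
step 1 (spin(left)): (1, -1) facing right
step 2 (arc(left, 1)): (2, 0) facing up
shorter routes all fall short; 2 is best.

spin(left), arc(left, 1)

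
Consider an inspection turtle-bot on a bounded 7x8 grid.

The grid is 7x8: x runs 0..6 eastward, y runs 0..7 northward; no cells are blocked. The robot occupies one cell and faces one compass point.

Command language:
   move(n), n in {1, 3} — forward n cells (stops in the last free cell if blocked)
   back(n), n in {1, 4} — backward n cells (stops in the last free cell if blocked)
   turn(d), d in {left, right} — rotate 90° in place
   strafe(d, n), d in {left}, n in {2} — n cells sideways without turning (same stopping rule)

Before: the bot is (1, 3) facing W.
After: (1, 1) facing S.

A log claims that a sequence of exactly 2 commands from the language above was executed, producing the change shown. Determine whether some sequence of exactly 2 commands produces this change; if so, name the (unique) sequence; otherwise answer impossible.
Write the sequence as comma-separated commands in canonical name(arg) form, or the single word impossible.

strafe(left, 2), turn(left)

key: position moved to (1,1) AND the heading swung to S — translation plus rotation needed
initial: (1, 3) facing W
1. strafe(left, 2) → (1, 1) facing W
2. turn(left) → (1, 1) facing S
uniquely the one of 49 2-step routes that fits.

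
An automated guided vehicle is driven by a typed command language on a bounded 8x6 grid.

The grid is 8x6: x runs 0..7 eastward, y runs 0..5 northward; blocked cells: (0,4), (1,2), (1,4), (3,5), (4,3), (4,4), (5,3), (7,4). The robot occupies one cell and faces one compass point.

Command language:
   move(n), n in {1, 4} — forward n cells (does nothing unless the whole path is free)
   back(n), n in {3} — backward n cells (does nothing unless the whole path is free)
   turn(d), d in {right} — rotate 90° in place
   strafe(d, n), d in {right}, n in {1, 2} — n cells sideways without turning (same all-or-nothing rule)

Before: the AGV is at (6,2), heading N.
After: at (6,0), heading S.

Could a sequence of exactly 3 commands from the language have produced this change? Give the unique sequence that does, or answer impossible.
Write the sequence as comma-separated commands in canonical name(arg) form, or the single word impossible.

key: cell and facing (now S) both changed — the 3 commands mix motion and turning
start: at (6,2), heading N
t=1 turn(right) ⇒ at (6,2), heading E
t=2 strafe(right, 2) ⇒ at (6,0), heading E
t=3 turn(right) ⇒ at (6,0), heading S
all 216 alternatives checked — unique.

turn(right), strafe(right, 2), turn(right)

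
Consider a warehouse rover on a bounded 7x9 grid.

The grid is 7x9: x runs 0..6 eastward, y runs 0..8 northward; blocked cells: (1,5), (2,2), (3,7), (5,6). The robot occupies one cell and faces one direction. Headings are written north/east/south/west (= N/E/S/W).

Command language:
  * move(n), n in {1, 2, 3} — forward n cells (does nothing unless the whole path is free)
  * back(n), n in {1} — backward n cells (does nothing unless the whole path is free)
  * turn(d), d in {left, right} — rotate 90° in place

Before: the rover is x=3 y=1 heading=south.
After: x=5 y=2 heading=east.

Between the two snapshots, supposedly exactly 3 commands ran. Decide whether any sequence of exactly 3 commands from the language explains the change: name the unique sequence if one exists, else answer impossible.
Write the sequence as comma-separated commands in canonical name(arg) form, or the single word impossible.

key: order matters: swapping back(1) and move(2) lands elsewhere
from: x=3 y=1 heading=south
step 1 (back(1)): x=3 y=2 heading=south
step 2 (turn(left)): x=3 y=2 heading=east
step 3 (move(2)): x=5 y=2 heading=east
no rival 3-sequence matches.

back(1), turn(left), move(2)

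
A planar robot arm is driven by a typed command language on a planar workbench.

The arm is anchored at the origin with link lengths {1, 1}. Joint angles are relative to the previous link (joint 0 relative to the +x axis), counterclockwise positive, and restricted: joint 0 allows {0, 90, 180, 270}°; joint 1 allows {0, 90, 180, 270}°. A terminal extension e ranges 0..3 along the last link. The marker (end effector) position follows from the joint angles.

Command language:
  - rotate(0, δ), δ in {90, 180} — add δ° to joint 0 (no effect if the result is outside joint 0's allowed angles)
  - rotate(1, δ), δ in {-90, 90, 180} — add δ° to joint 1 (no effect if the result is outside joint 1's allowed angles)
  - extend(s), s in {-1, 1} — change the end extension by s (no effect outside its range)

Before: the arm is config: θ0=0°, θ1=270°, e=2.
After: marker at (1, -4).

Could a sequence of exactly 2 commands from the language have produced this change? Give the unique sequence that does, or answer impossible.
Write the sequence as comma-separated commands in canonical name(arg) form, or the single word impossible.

from: config: θ0=0°, θ1=270°, e=2
1. extend(1) → config: θ0=0°, θ1=270°, e=3
2. extend(1) → config: θ0=0°, θ1=270°, e=3
all 49 alternatives checked — unique.

extend(1), extend(1)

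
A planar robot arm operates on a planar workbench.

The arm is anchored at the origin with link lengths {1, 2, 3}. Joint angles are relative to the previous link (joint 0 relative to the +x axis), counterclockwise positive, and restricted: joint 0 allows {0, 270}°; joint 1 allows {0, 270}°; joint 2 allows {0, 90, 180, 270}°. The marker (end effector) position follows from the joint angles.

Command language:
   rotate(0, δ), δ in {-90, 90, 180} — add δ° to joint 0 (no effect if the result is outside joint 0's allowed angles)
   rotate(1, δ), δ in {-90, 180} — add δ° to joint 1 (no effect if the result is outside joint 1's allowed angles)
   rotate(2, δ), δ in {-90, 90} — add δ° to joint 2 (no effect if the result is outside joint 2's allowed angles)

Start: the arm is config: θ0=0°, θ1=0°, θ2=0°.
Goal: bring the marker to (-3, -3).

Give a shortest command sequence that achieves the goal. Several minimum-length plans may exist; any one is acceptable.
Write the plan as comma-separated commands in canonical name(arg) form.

from: config: θ0=0°, θ1=0°, θ2=0°
[1] after rotate(0, -90): config: θ0=270°, θ1=0°, θ2=0°
[2] after rotate(2, -90): config: θ0=270°, θ1=0°, θ2=270°
no 1-step plan works, so 2 is optimal.

rotate(0, -90), rotate(2, -90)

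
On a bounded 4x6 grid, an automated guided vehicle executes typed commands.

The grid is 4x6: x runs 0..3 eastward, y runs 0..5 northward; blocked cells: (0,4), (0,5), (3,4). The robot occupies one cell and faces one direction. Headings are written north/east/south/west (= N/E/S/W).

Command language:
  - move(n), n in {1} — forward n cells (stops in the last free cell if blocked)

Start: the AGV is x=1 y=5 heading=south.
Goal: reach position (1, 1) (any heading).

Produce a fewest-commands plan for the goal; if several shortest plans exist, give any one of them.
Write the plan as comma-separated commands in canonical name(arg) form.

move(1), move(1), move(1), move(1)

initial: x=1 y=5 heading=south
step 1 (move(1)): x=1 y=4 heading=south
step 2 (move(1)): x=1 y=3 heading=south
step 3 (move(1)): x=1 y=2 heading=south
step 4 (move(1)): x=1 y=1 heading=south
no 3-step plan works, so 4 is optimal.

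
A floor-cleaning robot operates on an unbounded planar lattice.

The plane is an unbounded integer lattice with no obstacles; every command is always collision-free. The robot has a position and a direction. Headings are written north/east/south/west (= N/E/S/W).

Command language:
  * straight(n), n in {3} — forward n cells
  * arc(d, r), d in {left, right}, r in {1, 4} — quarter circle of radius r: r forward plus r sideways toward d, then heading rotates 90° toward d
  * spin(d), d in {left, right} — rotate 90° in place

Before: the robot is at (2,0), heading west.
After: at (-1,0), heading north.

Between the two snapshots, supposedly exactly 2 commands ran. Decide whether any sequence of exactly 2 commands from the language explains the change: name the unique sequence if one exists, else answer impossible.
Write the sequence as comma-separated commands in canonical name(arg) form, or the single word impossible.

key: position moved to (-1,0) AND the heading swung to N — translation plus rotation needed
t0: at (2,0), heading west
[1] after straight(3): at (-1,0), heading west
[2] after spin(right): at (-1,0), heading north
no rival 2-sequence matches.

straight(3), spin(right)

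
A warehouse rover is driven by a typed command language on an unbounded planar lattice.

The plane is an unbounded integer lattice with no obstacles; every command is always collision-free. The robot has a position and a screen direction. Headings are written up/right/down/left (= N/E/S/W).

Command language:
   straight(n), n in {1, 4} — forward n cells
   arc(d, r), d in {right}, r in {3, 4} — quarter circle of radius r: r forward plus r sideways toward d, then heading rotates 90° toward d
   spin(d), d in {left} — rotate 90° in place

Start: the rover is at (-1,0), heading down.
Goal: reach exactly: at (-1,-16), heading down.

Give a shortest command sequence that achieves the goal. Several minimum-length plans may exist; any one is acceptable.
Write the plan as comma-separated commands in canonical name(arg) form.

initial: at (-1,0), heading down
step 1 (straight(4)): at (-1,-4), heading down
step 2 (straight(4)): at (-1,-8), heading down
step 3 (straight(4)): at (-1,-12), heading down
step 4 (straight(4)): at (-1,-16), heading down
shorter routes all fall short; 4 is best.

straight(4), straight(4), straight(4), straight(4)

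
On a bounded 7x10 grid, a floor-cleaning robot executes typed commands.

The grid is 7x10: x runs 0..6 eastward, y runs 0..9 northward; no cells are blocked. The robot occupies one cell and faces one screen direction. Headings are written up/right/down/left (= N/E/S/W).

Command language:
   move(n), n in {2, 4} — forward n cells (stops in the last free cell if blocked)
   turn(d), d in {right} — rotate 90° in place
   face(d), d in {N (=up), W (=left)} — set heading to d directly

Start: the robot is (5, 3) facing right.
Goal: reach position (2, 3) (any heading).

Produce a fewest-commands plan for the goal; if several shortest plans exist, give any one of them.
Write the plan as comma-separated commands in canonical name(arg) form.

initial: (5, 3) facing right
step 1 (move(2)): (6, 3) facing right
step 2 (face(W)): (6, 3) facing left
step 3 (move(4)): (2, 3) facing left
minimal: 3 command(s), checked below 3.

move(2), face(W), move(4)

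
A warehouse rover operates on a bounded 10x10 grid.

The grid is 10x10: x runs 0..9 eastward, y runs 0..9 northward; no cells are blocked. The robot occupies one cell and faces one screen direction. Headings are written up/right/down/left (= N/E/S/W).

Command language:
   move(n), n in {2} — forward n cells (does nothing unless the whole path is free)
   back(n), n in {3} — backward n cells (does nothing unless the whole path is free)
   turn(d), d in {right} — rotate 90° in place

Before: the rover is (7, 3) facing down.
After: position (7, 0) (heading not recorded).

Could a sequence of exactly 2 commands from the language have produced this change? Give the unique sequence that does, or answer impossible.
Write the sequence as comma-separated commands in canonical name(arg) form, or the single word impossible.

no 2-step route produces this change.

impossible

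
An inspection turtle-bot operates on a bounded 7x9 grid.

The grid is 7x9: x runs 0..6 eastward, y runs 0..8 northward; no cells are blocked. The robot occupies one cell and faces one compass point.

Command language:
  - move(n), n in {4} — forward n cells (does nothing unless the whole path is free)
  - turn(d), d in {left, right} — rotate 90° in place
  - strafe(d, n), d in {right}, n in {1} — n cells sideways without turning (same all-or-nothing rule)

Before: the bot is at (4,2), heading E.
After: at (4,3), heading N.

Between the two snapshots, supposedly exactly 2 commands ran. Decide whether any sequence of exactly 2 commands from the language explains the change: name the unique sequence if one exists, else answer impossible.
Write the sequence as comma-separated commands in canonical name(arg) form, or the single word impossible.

impossible

every 2-command combo misses the target.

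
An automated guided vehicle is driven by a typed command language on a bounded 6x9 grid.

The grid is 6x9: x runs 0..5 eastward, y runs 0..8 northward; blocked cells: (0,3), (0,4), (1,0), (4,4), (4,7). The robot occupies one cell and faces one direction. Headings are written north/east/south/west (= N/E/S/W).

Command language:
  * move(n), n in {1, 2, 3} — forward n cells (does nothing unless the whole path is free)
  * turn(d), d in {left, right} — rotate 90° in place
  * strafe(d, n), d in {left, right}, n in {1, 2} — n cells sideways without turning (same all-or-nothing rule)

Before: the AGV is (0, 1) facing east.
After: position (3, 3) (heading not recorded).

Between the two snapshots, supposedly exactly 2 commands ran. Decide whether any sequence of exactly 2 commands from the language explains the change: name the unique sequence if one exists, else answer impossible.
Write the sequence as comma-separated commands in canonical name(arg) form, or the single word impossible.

key: order matters: swapping move(3) and strafe(left, 2) lands elsewhere
from: (0, 1) facing east
step 1 (move(3)): (3, 1) facing east
step 2 (strafe(left, 2)): (3, 3) facing east
no other 2-command option fits: unique.

move(3), strafe(left, 2)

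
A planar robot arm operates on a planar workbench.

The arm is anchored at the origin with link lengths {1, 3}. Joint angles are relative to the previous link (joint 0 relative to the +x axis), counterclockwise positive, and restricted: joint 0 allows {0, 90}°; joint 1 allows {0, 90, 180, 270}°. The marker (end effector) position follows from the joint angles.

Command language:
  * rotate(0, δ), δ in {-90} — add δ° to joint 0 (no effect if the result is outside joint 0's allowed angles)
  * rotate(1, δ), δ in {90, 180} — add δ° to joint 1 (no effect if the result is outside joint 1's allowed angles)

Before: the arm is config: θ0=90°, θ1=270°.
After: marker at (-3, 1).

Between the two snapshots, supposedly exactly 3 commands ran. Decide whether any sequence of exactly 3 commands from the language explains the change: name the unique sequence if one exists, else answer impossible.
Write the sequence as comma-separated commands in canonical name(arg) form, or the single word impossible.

begin: config: θ0=90°, θ1=270°
step 1 (rotate(1, 180)): config: θ0=90°, θ1=90°
step 2 (rotate(1, 180)): config: θ0=90°, θ1=270°
step 3 (rotate(1, 180)): config: θ0=90°, θ1=90°
no rival 3-sequence matches.

rotate(1, 180), rotate(1, 180), rotate(1, 180)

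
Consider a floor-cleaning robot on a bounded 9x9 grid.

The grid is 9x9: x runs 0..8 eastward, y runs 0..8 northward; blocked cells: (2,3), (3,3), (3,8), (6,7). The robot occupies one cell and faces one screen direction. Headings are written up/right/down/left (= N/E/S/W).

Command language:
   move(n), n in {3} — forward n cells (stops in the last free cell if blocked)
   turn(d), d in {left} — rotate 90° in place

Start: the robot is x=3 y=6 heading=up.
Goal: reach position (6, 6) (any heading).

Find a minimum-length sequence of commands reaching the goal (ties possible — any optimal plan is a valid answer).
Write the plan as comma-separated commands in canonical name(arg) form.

turn(left), turn(left), turn(left), move(3)

begin: x=3 y=6 heading=up
t=1 turn(left) ⇒ x=3 y=6 heading=left
t=2 turn(left) ⇒ x=3 y=6 heading=down
t=3 turn(left) ⇒ x=3 y=6 heading=right
t=4 move(3) ⇒ x=6 y=6 heading=right
nothing shorter than 4 reaches the goal.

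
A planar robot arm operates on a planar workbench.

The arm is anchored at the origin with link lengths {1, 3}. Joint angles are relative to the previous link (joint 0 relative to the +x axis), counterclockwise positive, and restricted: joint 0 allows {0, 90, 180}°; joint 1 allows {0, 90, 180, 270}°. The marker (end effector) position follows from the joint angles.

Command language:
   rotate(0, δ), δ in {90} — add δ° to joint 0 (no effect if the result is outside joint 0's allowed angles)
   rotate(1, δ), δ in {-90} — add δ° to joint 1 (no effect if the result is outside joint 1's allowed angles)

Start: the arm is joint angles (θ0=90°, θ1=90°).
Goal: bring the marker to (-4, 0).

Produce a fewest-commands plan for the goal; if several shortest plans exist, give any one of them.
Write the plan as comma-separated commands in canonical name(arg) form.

initial: joint angles (θ0=90°, θ1=90°)
step 1 (rotate(0, 90)): joint angles (θ0=180°, θ1=90°)
step 2 (rotate(1, -90)): joint angles (θ0=180°, θ1=0°)
nothing shorter than 2 reaches the goal.

rotate(0, 90), rotate(1, -90)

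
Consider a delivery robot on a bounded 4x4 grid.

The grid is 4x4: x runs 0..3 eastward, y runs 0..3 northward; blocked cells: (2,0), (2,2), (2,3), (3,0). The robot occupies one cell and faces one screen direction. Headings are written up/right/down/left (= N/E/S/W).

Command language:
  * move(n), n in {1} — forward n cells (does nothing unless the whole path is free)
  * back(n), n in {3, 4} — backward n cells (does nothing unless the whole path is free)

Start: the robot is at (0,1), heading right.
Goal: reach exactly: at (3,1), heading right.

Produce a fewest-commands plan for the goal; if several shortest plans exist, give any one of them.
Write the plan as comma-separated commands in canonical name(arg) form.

move(1), move(1), move(1)

from: at (0,1), heading right
[1] after move(1): at (1,1), heading right
[2] after move(1): at (2,1), heading right
[3] after move(1): at (3,1), heading right
nothing shorter than 3 reaches the goal.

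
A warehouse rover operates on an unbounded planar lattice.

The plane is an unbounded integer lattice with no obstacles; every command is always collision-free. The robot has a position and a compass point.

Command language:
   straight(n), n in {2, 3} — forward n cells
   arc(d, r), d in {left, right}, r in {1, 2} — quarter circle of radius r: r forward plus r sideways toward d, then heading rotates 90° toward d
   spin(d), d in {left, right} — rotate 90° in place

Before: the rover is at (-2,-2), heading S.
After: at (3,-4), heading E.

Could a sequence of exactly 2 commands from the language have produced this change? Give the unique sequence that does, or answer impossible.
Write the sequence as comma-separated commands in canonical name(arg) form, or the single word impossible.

arc(left, 2), straight(3)

key: cell and facing (now E) both changed — the 2 commands mix motion and turning
begin: at (-2,-2), heading S
1. arc(left, 2) → at (0,-4), heading E
2. straight(3) → at (3,-4), heading E
no rival 2-sequence matches.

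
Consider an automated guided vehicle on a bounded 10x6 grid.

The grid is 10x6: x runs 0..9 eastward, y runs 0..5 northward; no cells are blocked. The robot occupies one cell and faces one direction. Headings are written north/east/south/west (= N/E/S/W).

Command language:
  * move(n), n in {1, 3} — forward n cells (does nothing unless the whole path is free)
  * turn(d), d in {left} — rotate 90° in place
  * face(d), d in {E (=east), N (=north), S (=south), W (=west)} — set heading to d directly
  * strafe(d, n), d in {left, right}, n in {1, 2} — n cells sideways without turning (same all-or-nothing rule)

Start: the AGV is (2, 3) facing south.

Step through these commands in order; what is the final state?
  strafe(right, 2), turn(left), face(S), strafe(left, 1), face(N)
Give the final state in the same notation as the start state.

(1, 3) facing north

from: (2, 3) facing south
step 1 (strafe(right, 2)): (0, 3) facing south
step 2 (turn(left)): (0, 3) facing east
step 3 (face(S)): (0, 3) facing south
step 4 (strafe(left, 1)): (1, 3) facing south
step 5 (face(N)): (1, 3) facing north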